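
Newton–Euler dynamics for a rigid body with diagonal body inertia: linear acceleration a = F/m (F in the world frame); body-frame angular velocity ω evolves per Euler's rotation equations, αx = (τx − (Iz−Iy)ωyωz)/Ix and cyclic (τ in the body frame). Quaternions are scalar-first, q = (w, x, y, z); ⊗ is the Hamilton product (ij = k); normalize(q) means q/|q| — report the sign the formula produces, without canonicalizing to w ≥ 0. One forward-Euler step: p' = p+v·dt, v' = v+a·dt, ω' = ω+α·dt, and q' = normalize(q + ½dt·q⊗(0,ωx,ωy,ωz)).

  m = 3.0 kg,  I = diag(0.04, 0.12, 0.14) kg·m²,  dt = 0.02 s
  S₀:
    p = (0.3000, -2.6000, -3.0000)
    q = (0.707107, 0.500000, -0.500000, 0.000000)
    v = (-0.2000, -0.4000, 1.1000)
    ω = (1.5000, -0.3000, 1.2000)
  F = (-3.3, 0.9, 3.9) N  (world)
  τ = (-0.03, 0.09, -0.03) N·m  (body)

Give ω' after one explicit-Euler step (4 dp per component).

ω' = (1.4886, -0.2550, 1.2009)

α = I⁻¹(τ − ω×Iω) = (-0.5700, 2.2500, 0.0429)
ω' = ω + α·dt = (1.4886, -0.2550, 1.2009)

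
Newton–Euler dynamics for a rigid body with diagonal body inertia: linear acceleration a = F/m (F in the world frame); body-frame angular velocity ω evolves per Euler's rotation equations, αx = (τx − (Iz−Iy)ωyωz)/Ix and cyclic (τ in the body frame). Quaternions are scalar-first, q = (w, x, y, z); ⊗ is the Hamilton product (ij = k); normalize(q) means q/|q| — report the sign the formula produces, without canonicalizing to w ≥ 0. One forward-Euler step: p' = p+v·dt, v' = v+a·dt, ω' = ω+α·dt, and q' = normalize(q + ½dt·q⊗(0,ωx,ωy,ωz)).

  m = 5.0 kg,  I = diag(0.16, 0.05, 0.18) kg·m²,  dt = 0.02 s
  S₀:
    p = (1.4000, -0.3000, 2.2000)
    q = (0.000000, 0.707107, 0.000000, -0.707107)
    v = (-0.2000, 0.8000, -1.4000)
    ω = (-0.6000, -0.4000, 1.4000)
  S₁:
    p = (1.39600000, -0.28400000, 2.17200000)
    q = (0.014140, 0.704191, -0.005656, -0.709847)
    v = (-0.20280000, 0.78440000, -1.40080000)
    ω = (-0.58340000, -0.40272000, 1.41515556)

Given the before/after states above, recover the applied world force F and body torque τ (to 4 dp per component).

F = (-0.7000, -3.9000, -0.2000)
τ = (0.0600, 0.0100, 0.1100)

rate change Δω = (0.01660000, -0.00272000, 0.01515556)
I·α + gyro = (0.0600, 0.0100, 0.1100)
v₁ − v₀ = (-0.00280000, -0.01560000, -0.00080000)
applied force F = (-0.7000, -3.9000, -0.2000)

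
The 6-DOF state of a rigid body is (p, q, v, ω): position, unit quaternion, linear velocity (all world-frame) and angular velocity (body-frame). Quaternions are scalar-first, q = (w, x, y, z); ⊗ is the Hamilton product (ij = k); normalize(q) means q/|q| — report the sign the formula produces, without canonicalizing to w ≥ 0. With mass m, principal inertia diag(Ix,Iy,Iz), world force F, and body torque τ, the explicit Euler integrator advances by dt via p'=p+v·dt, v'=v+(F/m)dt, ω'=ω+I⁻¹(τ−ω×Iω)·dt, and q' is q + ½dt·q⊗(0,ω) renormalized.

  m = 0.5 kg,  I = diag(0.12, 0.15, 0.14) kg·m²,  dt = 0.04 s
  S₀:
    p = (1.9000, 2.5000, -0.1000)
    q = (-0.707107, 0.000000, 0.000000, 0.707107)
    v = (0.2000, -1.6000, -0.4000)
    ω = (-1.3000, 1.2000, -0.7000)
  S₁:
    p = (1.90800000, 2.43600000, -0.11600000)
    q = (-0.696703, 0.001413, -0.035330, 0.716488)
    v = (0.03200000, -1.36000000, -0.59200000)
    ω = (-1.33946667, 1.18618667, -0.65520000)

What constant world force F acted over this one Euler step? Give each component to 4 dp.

Δv = v₁−v₀ = (-0.16800000, 0.24000000, -0.19200000)
m·(v₁−v₀)/dt = (-2.1000, 3.0000, -2.4000)

F = (-2.1000, 3.0000, -2.4000)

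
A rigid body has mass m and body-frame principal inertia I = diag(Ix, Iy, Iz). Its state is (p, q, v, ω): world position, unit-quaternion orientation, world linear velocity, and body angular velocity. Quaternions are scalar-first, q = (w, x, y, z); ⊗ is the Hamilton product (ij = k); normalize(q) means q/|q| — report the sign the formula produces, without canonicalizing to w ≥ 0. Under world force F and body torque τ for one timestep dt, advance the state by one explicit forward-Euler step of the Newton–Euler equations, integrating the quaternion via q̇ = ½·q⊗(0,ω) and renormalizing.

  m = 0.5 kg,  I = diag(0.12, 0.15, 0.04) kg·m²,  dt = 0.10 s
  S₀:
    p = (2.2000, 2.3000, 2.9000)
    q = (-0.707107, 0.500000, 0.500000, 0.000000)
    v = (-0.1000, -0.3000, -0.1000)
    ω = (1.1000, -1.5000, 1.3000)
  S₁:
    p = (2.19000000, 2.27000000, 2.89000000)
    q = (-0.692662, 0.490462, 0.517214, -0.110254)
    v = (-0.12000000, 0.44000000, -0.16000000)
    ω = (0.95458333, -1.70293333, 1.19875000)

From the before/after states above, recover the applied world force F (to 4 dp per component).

F = (-0.1000, 3.7000, -0.3000)

v₁ − v₀ = (-0.02000000, 0.74000000, -0.06000000)
applied force F = (-0.1000, 3.7000, -0.3000)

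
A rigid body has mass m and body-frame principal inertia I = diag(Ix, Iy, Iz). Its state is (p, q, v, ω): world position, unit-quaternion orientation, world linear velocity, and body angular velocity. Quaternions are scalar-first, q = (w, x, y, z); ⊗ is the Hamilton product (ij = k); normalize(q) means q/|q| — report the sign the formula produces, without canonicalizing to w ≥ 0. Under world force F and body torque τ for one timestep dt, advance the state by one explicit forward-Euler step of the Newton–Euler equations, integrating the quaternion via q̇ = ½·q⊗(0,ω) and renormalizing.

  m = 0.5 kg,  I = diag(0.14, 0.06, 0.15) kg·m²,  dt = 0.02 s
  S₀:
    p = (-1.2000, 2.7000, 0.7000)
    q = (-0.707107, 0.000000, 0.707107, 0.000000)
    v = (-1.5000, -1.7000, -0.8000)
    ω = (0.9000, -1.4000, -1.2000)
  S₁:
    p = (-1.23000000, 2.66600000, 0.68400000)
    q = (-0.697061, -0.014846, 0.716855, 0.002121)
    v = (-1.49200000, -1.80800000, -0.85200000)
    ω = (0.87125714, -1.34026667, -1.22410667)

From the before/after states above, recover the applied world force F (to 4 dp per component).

F = (0.2000, -2.7000, -1.3000)

velocity change Δv = (0.00800000, -0.10800000, -0.05200000)
m·(v₁−v₀)/dt = (0.2000, -2.7000, -1.3000)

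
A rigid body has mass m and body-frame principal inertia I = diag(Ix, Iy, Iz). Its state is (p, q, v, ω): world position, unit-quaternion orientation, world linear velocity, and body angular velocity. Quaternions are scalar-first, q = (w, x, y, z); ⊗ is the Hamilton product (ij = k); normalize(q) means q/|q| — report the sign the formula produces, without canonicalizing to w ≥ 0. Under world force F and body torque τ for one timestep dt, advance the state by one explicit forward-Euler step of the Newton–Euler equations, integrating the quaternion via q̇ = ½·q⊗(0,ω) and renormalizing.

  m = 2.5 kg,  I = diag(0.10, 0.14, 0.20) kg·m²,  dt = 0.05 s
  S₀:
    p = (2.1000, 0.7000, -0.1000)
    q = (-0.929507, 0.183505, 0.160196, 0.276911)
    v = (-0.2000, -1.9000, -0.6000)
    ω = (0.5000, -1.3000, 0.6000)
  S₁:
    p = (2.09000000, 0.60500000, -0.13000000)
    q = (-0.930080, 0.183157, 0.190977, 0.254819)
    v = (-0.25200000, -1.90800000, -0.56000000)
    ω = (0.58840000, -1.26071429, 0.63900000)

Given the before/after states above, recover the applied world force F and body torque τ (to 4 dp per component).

F = (-2.6000, -0.4000, 2.0000)
τ = (0.1300, 0.0800, 0.1300)

velocity change Δv = (-0.05200000, -0.00800000, 0.04000000)
m·(v₁−v₀)/dt = (-2.6000, -0.4000, 2.0000)
rate change Δω = (0.08840000, 0.03928571, 0.03900000)
applied torque τ = (0.1300, 0.0800, 0.1300)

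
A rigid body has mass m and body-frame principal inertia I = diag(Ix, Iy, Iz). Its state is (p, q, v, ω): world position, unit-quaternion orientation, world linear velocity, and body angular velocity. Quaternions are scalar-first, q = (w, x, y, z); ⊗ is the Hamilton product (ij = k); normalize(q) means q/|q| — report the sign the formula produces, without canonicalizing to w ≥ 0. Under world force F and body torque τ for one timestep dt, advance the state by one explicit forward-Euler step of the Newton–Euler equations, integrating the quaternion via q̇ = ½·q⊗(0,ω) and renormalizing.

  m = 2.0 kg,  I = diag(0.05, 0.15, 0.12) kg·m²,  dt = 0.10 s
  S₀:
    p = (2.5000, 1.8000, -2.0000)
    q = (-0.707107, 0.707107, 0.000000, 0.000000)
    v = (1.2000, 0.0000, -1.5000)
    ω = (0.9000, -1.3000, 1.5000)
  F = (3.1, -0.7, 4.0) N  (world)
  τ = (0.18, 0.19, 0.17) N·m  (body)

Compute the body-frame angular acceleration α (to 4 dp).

precession coupling ω×(Iω) = (0.0585, -0.0945, -0.1170)
angular accel α = (2.4300, 1.8967, 2.3917)

α = (2.4300, 1.8967, 2.3917)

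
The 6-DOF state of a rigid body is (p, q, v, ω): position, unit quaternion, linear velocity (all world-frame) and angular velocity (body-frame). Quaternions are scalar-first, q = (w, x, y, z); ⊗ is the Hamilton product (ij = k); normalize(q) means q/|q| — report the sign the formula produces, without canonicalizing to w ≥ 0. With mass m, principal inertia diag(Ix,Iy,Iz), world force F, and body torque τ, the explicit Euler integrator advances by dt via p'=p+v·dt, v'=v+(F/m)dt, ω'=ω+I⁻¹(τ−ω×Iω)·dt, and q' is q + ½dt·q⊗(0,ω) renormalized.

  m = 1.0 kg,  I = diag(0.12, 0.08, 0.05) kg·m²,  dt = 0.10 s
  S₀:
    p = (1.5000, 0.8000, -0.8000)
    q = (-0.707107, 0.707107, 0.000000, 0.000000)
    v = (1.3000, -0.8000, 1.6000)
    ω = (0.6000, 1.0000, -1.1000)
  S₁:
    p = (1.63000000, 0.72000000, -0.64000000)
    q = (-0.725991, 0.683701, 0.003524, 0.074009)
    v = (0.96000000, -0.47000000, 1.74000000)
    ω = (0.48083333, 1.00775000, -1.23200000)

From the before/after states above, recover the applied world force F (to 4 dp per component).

v₁ − v₀ = (-0.34000000, 0.33000000, 0.14000000)
m·(v₁−v₀)/dt = (-3.4000, 3.3000, 1.4000)

F = (-3.4000, 3.3000, 1.4000)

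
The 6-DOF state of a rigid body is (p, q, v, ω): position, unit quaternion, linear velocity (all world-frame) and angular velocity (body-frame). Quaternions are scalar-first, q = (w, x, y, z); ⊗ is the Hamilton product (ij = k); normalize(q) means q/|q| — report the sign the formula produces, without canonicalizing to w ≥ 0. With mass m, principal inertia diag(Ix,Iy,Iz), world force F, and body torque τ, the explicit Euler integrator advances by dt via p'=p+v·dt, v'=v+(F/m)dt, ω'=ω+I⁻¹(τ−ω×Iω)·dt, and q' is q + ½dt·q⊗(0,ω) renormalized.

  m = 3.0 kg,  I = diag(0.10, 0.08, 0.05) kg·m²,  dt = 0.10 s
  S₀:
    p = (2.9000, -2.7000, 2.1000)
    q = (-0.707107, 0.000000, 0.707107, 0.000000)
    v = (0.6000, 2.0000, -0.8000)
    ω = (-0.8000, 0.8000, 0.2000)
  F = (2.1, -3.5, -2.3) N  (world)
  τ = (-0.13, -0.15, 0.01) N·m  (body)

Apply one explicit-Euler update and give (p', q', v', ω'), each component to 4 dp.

a = (0.7000, -1.1667, -0.7667)
new position p' = (2.9600, -2.5000, 2.0200)
v' = v + a·dt = (0.6700, 1.8833, -0.8767)
precession coupling ω×(Iω) = (-0.0048, -0.0080, 0.0128)
(τ − ω×Iω)/I = (-1.2520, -1.7750, -0.0560)
ω + α·dt = (-0.9252, 0.6225, 0.1944)
q⊗(0,ω) = (-0.5656856, 0.7071070, -0.5656856, 0.4242642)
q + ½dt·q⊗(0,ω), renormalized = (-0.7342, 0.0353, 0.6777, 0.0212)

p' = (2.9600, -2.5000, 2.0200)
q' = (-0.7342, 0.0353, 0.6777, 0.0212)
v' = (0.6700, 1.8833, -0.8767)
ω' = (-0.9252, 0.6225, 0.1944)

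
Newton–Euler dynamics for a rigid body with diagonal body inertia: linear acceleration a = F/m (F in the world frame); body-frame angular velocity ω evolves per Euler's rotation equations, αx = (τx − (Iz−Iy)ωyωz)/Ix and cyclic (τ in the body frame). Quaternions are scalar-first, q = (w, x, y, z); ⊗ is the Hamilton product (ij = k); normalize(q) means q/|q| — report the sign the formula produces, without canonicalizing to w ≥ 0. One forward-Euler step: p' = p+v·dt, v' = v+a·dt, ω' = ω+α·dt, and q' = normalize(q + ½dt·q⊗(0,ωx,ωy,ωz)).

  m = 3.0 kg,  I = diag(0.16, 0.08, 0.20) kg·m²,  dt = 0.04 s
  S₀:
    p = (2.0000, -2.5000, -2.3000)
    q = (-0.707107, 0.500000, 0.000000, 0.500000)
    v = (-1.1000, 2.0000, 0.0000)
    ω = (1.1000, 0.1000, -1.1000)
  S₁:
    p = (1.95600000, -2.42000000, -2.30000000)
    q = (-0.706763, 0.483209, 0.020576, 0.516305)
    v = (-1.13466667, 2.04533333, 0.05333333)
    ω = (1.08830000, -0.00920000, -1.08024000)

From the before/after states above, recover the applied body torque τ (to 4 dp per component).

Δω = ω₁−ω₀ = (-0.01170000, -0.10920000, 0.01976000)
τ = I·(Δω/dt) + ω₀×(Iω₀) = (-0.0600, -0.1700, 0.0900)

τ = (-0.0600, -0.1700, 0.0900)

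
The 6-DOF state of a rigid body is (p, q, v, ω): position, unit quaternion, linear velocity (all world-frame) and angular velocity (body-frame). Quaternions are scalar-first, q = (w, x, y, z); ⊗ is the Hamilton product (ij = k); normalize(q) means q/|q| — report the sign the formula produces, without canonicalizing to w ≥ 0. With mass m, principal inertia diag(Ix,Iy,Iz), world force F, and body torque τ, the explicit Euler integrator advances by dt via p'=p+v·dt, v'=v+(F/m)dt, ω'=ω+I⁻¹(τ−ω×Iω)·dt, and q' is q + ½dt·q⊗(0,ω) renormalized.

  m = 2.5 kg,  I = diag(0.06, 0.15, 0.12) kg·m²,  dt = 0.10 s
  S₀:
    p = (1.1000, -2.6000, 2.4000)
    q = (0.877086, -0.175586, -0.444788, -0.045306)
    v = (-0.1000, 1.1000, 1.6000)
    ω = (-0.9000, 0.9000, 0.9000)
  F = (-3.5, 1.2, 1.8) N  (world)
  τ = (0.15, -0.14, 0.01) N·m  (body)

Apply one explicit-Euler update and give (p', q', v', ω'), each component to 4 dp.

a = F/m = (-1.4000, 0.4800, 0.7200)
p + v·dt = (1.0900, -2.4900, 2.5600)
v + (F/m)dt = (-0.2400, 1.1480, 1.6720)
ω×(Iω) gyroscopic = (-0.0243, 0.0486, -0.0729)
(τ − ω×Iω)/I = (2.9050, -1.2573, 0.6908)
ω' = ω + α·dt = (-0.6095, 0.7743, 0.9691)
Hamilton product q⊗(0,ω) = (0.2830572, -1.1489112, 0.9881802, 0.2310408)
q' = normalize(q + ½dt·q⊗(0,ω)) = (0.8885, -0.2323, -0.3942, -0.0337)

p' = (1.0900, -2.4900, 2.5600)
q' = (0.8885, -0.2323, -0.3942, -0.0337)
v' = (-0.2400, 1.1480, 1.6720)
ω' = (-0.6095, 0.7743, 0.9691)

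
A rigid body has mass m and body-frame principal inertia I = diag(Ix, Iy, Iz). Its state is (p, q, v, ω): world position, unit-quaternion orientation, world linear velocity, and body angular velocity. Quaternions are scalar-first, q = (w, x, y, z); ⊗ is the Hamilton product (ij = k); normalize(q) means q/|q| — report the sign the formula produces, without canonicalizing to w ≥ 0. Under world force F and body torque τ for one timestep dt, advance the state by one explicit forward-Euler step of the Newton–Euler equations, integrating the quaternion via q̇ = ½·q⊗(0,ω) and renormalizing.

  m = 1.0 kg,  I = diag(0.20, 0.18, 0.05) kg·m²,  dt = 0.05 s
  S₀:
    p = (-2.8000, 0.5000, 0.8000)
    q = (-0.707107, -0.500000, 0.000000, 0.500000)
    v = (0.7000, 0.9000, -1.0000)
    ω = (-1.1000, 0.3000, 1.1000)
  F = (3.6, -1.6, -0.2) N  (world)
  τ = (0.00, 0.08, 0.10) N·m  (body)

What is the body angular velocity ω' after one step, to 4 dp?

precession coupling ω×(Iω) = (-0.0429, -0.1815, 0.0066)
α = I⁻¹(τ − ω×Iω) = (0.2145, 1.4528, 1.8680)
ω + α·dt = (-1.0893, 0.3726, 1.1934)

ω' = (-1.0893, 0.3726, 1.1934)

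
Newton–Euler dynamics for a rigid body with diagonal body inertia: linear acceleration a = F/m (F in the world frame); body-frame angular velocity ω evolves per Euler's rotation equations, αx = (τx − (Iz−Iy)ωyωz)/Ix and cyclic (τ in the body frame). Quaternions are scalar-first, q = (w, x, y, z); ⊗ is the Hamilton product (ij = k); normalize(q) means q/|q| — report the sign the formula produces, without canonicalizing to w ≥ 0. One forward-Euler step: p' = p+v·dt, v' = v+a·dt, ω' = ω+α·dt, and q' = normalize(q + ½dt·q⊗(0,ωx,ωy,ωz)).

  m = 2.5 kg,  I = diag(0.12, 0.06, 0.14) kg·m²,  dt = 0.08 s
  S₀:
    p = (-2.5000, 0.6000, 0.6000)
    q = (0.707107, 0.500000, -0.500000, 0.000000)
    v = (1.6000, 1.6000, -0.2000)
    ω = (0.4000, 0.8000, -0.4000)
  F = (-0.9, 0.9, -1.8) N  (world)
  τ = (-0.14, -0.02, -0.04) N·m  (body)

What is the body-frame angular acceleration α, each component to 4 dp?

precession coupling ω×(Iω) = (-0.0256, 0.0032, -0.0192)
α = I⁻¹(τ − ω×Iω) = (-0.9533, -0.3867, -0.1486)

α = (-0.9533, -0.3867, -0.1486)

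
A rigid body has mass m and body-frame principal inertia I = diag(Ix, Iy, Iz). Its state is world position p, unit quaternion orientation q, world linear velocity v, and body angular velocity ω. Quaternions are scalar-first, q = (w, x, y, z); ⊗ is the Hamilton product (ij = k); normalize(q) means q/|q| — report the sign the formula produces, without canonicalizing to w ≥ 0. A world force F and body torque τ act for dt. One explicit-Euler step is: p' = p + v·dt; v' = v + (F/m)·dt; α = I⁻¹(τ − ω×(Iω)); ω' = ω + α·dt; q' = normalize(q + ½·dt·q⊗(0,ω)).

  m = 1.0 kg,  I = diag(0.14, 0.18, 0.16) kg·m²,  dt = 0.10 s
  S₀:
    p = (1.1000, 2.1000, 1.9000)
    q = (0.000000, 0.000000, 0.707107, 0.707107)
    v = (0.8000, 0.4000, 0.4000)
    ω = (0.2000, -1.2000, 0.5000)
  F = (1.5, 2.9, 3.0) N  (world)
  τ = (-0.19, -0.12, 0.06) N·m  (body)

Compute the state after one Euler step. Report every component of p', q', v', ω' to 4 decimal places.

(τ − ω×Iω)/I = (-1.4429, -0.6556, 0.4350)
ω + α·dt = (0.0557, -1.2656, 0.5435)
q⊗(0,ω) = (0.4949749, 1.2020819, 0.1414214, -0.1414214)
q + ½dt·q⊗(0,ω), renormalized = (0.0247, 0.0600, 0.7126, 0.6985)
new position p' = (1.1800, 2.1400, 1.9400)
new velocity v' = (0.9500, 0.6900, 0.7000)

p' = (1.1800, 2.1400, 1.9400)
q' = (0.0247, 0.0600, 0.7126, 0.6985)
v' = (0.9500, 0.6900, 0.7000)
ω' = (0.0557, -1.2656, 0.5435)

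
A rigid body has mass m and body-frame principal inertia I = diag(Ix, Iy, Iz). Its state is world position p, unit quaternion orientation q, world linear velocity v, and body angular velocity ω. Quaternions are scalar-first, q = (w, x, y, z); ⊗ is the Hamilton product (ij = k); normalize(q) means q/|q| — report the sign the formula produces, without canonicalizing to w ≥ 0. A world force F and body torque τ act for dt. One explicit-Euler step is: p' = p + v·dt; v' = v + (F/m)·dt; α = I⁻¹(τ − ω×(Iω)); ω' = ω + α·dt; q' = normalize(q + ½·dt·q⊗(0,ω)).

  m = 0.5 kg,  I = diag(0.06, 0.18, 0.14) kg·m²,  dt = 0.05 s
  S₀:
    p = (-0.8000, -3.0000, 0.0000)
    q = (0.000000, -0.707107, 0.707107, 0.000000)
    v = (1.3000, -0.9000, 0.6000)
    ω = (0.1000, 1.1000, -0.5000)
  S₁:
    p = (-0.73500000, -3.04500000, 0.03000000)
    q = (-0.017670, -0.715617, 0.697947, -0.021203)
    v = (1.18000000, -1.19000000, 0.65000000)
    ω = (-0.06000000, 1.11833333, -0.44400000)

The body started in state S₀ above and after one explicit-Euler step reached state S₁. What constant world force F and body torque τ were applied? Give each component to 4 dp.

F = (-1.2000, -2.9000, 0.5000)
τ = (-0.1700, 0.0700, 0.1700)

velocity change Δv = (-0.12000000, -0.29000000, 0.05000000)
applied force F = (-1.2000, -2.9000, 0.5000)
ω₁ − ω₀ = (-0.16000000, 0.01833333, 0.05600000)
applied torque τ = (-0.1700, 0.0700, 0.1700)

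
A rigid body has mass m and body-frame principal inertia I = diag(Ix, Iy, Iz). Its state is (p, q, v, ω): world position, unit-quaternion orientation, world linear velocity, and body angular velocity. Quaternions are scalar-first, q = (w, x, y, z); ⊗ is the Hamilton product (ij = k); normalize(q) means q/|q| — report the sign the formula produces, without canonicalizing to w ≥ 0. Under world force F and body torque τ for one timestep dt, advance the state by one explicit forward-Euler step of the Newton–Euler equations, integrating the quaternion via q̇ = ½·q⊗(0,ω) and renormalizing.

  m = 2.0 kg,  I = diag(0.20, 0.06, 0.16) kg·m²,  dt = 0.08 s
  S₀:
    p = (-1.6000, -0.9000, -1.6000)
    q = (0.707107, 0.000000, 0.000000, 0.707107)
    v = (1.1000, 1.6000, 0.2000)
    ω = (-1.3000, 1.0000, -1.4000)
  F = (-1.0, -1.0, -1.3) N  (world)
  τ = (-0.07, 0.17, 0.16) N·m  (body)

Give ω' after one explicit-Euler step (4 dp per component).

ω' = (-1.2720, 1.1296, -1.4110)

α = I⁻¹(τ − ω×Iω) = (0.3500, 1.6200, -0.1375)
ω' = ω + α·dt = (-1.2720, 1.1296, -1.4110)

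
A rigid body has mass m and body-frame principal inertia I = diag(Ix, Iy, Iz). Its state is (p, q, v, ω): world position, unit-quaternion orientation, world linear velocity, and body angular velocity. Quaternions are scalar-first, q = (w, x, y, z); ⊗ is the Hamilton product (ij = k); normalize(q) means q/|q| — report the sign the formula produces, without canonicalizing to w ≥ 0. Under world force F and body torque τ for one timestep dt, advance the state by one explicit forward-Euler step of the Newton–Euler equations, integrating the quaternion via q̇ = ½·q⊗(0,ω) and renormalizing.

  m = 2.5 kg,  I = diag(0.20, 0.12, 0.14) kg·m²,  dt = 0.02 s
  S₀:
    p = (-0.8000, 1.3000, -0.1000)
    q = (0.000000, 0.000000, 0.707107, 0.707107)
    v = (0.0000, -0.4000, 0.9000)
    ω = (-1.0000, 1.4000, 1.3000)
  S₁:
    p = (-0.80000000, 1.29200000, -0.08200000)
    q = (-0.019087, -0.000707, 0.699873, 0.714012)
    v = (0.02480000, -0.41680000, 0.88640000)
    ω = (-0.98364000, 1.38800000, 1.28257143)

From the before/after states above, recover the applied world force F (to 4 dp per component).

v₁ − v₀ = (0.02480000, -0.01680000, -0.01360000)
m·(v₁−v₀)/dt = (3.1000, -2.1000, -1.7000)

F = (3.1000, -2.1000, -1.7000)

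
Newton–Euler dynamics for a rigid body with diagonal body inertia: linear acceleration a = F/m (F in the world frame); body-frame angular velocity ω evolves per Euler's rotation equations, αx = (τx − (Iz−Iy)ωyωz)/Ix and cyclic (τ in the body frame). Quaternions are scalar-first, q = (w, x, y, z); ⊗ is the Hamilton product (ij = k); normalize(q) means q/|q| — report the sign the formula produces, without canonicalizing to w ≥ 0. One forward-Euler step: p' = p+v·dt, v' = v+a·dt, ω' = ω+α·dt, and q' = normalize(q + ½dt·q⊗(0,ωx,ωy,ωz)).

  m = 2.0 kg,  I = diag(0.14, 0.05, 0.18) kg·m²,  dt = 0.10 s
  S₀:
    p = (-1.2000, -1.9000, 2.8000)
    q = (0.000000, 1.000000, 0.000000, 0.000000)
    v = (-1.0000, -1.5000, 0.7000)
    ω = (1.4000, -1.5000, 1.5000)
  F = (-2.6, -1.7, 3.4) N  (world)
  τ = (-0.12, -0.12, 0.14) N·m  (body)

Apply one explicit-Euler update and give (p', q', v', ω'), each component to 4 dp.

a = (-1.3000, -0.8500, 1.7000)
p + v·dt = (-1.3000, -2.0500, 2.8700)
v + (F/m)dt = (-1.1300, -1.5850, 0.8700)
(τ − ω×Iω)/I = (1.2321, -0.7200, -0.2722)
ω' = ω + α·dt = (1.5232, -1.5720, 1.4728)
q⊗(0,ω) = (-1.4000000, 0.0000000, -1.5000000, -1.5000000)
q' = normalize(q + ½dt·q⊗(0,ω)) = (-0.0694, 0.9920, -0.0744, -0.0744)

p' = (-1.3000, -2.0500, 2.8700)
q' = (-0.0694, 0.9920, -0.0744, -0.0744)
v' = (-1.1300, -1.5850, 0.8700)
ω' = (1.5232, -1.5720, 1.4728)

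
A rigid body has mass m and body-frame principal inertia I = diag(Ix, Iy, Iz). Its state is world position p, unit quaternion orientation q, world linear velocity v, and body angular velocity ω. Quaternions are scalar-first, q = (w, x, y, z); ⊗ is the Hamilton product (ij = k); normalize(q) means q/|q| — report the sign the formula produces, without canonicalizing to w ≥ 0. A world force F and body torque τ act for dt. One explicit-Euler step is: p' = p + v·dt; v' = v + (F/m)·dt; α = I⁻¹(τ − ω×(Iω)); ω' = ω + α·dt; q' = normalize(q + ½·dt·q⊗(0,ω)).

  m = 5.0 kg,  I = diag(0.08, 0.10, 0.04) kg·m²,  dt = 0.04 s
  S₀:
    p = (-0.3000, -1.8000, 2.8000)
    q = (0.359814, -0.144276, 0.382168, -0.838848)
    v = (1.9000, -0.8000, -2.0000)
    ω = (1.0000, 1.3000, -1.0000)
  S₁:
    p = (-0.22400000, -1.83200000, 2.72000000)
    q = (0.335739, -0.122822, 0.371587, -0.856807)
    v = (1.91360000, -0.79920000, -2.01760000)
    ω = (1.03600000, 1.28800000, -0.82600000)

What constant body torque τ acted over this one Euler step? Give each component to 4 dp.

τ = (0.1500, -0.0700, 0.2000)

ω₁ − ω₀ = (0.03600000, -0.01200000, 0.17400000)
I·α + gyro = (0.1500, -0.0700, 0.2000)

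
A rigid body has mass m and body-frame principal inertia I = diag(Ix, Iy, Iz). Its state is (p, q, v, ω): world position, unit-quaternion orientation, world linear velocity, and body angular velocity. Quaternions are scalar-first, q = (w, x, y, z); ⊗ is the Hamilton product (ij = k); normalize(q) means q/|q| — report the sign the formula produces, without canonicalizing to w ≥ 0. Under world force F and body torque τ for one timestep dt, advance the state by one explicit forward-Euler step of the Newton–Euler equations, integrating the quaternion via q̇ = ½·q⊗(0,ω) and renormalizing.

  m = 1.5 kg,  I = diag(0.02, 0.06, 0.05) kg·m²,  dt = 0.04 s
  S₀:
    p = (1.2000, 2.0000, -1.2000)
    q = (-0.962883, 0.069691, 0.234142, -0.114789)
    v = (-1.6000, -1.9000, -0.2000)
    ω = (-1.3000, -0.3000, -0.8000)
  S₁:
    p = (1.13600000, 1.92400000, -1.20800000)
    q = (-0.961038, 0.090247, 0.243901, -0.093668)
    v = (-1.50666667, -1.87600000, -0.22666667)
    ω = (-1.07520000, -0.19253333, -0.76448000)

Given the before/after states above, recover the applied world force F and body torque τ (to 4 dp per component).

rate change Δω = (0.22480000, 0.10746667, 0.03552000)
gyro term ω₀×Iω₀ = (-0.0024, -0.0312, 0.0156)
τ = I·(Δω/dt) + ω₀×(Iω₀) = (0.1100, 0.1300, 0.0600)
Δv = v₁−v₀ = (0.09333333, 0.02400000, -0.02666667)
m·(v₁−v₀)/dt = (3.5000, 0.9000, -1.0000)

F = (3.5000, 0.9000, -1.0000)
τ = (0.1100, 0.1300, 0.0600)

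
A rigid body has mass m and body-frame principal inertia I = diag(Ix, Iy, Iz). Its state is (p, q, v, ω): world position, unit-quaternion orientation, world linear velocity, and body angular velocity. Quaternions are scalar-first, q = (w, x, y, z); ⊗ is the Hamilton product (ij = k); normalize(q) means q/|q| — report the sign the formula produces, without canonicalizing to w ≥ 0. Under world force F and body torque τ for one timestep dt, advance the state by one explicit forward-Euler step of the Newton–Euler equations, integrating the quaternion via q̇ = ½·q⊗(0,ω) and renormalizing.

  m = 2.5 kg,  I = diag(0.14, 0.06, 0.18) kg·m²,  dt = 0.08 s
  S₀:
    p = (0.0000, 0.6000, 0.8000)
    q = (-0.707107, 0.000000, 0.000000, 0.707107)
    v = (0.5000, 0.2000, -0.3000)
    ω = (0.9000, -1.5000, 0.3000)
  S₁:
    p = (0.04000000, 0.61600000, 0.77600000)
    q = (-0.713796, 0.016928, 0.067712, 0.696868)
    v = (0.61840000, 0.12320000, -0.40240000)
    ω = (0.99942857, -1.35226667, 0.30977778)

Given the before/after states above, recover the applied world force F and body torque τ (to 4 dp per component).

rate change Δω = (0.09942857, 0.14773333, 0.00977778)
precession coupling = (-0.0540, -0.0108, 0.1080)
τ = I·(Δω/dt) + ω₀×(Iω₀) = (0.1200, 0.1000, 0.1300)
Δv = v₁−v₀ = (0.11840000, -0.07680000, -0.10240000)
m·(v₁−v₀)/dt = (3.7000, -2.4000, -3.2000)

F = (3.7000, -2.4000, -3.2000)
τ = (0.1200, 0.1000, 0.1300)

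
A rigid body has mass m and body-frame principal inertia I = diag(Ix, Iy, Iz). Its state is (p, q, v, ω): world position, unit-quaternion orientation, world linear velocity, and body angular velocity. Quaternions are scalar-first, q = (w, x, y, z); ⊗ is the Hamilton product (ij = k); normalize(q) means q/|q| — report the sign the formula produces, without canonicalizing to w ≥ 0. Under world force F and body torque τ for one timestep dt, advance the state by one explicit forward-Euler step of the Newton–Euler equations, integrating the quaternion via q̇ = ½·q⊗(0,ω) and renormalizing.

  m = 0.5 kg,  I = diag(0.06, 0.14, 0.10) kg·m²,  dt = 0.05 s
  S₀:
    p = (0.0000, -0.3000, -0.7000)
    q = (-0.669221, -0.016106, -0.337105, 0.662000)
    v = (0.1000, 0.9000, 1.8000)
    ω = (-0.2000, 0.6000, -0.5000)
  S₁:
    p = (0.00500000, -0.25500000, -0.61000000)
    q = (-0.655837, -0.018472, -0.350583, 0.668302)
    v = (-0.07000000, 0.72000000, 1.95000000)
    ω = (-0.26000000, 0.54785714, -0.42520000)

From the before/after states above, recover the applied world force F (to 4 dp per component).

velocity change Δv = (-0.17000000, -0.18000000, 0.15000000)
applied force F = (-1.7000, -1.8000, 1.5000)

F = (-1.7000, -1.8000, 1.5000)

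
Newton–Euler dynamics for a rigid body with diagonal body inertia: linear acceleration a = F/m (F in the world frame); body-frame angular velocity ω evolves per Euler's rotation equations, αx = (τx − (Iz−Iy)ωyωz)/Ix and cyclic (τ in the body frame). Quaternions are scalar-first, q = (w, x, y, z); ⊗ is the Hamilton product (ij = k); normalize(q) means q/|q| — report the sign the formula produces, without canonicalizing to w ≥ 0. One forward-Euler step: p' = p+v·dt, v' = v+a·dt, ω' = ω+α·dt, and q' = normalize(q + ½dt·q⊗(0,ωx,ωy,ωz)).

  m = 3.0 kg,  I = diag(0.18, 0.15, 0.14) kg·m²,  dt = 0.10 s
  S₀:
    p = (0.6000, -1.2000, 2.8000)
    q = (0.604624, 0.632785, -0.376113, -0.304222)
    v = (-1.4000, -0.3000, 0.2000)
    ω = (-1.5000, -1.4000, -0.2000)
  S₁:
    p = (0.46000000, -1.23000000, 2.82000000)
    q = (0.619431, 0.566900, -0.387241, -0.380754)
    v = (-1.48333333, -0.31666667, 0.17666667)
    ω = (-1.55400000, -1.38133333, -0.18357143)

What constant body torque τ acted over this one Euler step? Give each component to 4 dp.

Δω = ω₁−ω₀ = (-0.05400000, 0.01866667, 0.01642857)
precession coupling = (-0.0028, 0.0120, -0.0630)
τ = I·(Δω/dt) + ω₀×(Iω₀) = (-0.1000, 0.0400, -0.0400)

τ = (-0.1000, 0.0400, -0.0400)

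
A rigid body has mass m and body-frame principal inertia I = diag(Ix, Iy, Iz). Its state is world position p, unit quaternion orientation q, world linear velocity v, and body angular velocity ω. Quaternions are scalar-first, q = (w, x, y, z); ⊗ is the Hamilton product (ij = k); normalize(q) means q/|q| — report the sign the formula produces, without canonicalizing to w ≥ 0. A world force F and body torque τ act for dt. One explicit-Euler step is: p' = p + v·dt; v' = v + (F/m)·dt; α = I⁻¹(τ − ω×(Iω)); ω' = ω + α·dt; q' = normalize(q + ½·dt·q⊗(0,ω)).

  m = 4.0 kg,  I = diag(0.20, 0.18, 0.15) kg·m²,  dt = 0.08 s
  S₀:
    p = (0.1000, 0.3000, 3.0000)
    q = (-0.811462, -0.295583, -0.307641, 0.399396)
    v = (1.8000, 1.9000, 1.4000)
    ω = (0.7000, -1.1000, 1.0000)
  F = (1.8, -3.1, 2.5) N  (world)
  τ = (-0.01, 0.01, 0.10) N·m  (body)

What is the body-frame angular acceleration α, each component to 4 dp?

α = (-0.2150, -0.1389, 0.5640)

ω×(Iω) gyroscopic = (0.0330, 0.0350, 0.0154)
(τ − ω×Iω)/I = (-0.2150, -0.1389, 0.5640)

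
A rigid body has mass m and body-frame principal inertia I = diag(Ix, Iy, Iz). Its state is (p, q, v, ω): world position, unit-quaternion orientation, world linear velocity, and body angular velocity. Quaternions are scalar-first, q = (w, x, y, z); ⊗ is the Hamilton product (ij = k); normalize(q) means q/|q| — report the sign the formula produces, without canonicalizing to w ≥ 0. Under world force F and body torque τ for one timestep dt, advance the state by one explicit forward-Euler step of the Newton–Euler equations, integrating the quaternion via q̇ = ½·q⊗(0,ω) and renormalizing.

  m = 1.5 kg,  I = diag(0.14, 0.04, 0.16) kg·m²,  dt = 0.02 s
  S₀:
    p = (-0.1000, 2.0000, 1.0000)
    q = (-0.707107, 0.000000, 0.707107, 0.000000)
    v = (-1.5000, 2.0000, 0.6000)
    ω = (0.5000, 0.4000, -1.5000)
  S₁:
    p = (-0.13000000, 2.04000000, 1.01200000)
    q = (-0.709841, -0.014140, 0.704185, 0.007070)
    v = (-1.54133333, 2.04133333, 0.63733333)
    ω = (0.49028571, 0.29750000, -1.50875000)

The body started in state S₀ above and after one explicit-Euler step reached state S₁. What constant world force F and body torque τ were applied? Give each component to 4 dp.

ω₁ − ω₀ = (-0.00971429, -0.10250000, -0.00875000)
I·α + gyro = (-0.1400, -0.1900, -0.0900)
Δv = v₁−v₀ = (-0.04133333, 0.04133333, 0.03733333)
m·(v₁−v₀)/dt = (-3.1000, 3.1000, 2.8000)

F = (-3.1000, 3.1000, 2.8000)
τ = (-0.1400, -0.1900, -0.0900)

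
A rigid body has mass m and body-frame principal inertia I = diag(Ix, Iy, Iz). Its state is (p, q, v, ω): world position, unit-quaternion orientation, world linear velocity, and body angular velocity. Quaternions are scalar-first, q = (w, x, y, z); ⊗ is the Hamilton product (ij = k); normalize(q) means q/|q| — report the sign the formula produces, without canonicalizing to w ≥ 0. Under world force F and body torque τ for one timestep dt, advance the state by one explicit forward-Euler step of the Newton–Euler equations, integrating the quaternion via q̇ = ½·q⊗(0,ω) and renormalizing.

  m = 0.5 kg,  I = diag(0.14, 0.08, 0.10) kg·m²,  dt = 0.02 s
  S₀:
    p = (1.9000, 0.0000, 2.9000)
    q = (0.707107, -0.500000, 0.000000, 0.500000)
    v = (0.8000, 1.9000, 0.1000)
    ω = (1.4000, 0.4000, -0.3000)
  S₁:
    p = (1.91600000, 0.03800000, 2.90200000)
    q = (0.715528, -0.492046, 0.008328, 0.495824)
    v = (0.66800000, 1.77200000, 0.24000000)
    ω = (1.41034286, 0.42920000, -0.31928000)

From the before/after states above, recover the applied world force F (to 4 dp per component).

F = (-3.3000, -3.2000, 3.5000)

v₁ − v₀ = (-0.13200000, -0.12800000, 0.14000000)
m·(v₁−v₀)/dt = (-3.3000, -3.2000, 3.5000)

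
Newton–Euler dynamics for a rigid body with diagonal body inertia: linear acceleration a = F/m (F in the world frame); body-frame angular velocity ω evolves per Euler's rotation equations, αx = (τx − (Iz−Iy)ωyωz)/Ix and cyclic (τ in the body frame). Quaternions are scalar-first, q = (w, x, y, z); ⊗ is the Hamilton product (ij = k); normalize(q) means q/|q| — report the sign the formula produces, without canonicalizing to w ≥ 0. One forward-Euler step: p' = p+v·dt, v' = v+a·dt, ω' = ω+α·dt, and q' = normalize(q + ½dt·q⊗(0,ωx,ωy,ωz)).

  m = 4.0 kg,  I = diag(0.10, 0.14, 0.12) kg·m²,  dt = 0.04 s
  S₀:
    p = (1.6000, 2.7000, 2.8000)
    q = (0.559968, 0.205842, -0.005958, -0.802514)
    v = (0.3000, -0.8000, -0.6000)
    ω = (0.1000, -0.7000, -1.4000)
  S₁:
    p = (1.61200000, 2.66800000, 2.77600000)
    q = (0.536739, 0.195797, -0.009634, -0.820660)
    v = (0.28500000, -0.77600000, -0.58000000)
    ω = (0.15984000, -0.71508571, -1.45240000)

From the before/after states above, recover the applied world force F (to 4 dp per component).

Δv = v₁−v₀ = (-0.01500000, 0.02400000, 0.02000000)
applied force F = (-1.5000, 2.4000, 2.0000)

F = (-1.5000, 2.4000, 2.0000)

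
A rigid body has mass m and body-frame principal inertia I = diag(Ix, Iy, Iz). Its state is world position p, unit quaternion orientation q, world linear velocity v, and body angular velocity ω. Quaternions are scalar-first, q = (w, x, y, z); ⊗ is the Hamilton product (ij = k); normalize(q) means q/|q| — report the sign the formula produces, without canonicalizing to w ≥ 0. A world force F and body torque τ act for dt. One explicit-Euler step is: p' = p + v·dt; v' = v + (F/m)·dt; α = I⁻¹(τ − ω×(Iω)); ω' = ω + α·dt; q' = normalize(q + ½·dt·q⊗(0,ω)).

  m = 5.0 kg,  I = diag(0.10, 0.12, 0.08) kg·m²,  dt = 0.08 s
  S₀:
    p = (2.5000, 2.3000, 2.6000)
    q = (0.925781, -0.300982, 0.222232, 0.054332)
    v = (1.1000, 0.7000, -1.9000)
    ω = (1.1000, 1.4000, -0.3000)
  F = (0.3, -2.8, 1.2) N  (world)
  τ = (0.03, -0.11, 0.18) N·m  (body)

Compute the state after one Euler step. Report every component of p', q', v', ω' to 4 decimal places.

p' = (2.5880, 2.3560, 2.4480)
q' = (0.9248, -0.2653, 0.2721, 0.0165)
v' = (1.1048, 0.6552, -1.8808)
ω' = (1.1106, 1.3311, -0.1508)

(τ − ω×Iω)/I = (0.1320, -0.8617, 1.8650)
new body rate ω' = (1.1106, 1.3311, -0.1508)
Hamilton product q⊗(0,ω) = (0.0362550, 0.8756247, 1.2655640, -0.9435643)
updated quaternion q' = (0.9248, -0.2653, 0.2721, 0.0165)
p' = p + v·dt = (2.5880, 2.3560, 2.4480)
new velocity v' = (1.1048, 0.6552, -1.8808)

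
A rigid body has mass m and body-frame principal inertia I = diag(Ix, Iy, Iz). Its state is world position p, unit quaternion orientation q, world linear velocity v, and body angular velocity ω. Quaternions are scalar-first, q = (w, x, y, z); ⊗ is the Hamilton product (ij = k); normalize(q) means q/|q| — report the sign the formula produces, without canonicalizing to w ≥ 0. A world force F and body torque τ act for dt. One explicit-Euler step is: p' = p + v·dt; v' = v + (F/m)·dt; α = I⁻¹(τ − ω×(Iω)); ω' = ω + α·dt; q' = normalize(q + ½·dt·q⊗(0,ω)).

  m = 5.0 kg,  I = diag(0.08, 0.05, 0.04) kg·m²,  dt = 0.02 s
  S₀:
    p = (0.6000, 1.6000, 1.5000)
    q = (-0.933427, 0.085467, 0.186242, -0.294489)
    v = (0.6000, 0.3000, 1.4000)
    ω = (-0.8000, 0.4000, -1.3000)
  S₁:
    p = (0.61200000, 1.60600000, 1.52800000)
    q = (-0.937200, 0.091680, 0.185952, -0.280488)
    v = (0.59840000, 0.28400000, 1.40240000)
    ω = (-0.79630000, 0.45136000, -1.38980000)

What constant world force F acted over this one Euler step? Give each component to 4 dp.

F = (-0.4000, -4.0000, 0.6000)

v₁ − v₀ = (-0.00160000, -0.01600000, 0.00240000)
F = m·Δv/dt = (-0.4000, -4.0000, 0.6000)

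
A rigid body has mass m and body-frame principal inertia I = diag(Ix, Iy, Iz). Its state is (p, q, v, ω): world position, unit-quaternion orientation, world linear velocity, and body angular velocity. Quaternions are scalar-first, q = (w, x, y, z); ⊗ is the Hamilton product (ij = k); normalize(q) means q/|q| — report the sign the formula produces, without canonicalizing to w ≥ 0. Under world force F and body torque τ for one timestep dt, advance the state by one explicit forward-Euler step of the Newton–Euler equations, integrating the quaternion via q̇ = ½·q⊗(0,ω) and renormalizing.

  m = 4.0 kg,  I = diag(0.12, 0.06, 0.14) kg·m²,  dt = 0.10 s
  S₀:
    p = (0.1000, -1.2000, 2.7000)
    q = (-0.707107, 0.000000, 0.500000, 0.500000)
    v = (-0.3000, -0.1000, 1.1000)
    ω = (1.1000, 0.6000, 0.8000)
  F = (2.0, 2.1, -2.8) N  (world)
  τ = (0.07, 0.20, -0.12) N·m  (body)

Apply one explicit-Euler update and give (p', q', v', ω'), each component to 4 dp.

p + v·dt = (0.0700, -1.2100, 2.8100)
v + (F/m)dt = (-0.2500, -0.0475, 1.0300)
(τ − ω×Iω)/I = (0.2633, 3.6267, -0.5743)
new body rate ω' = (1.1263, 0.9627, 0.7426)
2q̇ = q⊗(0,ω) = (-0.7000000, -0.6778177, 0.1257358, -1.1156856)
updated quaternion q' = (-0.7401, -0.0338, 0.5049, 0.4430)

p' = (0.0700, -1.2100, 2.8100)
q' = (-0.7401, -0.0338, 0.5049, 0.4430)
v' = (-0.2500, -0.0475, 1.0300)
ω' = (1.1263, 0.9627, 0.7426)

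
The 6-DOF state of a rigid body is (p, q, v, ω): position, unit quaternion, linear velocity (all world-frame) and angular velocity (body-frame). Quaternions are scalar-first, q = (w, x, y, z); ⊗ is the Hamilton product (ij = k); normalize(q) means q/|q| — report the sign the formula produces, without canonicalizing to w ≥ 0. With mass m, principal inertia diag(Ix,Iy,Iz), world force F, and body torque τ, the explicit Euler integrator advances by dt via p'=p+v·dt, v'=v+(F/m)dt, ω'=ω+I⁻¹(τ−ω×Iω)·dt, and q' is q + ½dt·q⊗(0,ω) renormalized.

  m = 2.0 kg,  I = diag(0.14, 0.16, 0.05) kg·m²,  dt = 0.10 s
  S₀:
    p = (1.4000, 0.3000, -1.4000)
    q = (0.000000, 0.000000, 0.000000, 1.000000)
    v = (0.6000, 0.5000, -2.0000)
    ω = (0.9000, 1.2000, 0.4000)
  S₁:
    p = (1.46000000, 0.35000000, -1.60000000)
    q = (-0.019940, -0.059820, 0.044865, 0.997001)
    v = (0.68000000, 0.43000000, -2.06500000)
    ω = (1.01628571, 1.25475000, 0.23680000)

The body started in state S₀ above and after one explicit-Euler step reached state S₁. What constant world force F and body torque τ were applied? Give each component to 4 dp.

F = (1.6000, -1.4000, -1.3000)
τ = (0.1100, 0.1200, -0.0600)

Δω = ω₁−ω₀ = (0.11628571, 0.05475000, -0.16320000)
ω₀×(Iω₀) = (-0.0528, 0.0324, 0.0216)
I·α + gyro = (0.1100, 0.1200, -0.0600)
Δv = v₁−v₀ = (0.08000000, -0.07000000, -0.06500000)
applied force F = (1.6000, -1.4000, -1.3000)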